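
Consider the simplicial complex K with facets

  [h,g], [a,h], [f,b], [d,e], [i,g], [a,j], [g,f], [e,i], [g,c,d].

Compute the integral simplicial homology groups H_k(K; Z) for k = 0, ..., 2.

Order the vertices as a < b < c < d < e < f < g < h < i < j. Listing each simplex with vertices in this order, K has dimension 2 with simplices:

  0-simplices (10): a, b, c, d, e, f, g, h, i, j
  1-simplices (11): ah, aj, bf, cd, cg, de, dg, ei, fg, gh, gi
  2-simplices (1): cdg

Hence C_0 ≅ Z^10, C_1 ≅ Z^11, C_2 ≅ Z^1.

The boundary map ∂_1: C_1 → C_0 is given by ∂[p,q] = [q] − [p]. For instance
  ∂cd = d − c.
The resulting 10×11 matrix has rank 9, and its Smith normal form has invariant factors (1,1,1,1,1,1,1,1,1).

The boundary map ∂_2: C_2 → C_1 maps a triangle to the signed sum of its edges. For instance
  ∂cdg = dg − cg + cd.
The 11×1 boundary matrix has rank 1 and Smith normal form diag(1).

From H_k ≅ ker(∂_k) / im(∂_{k+1}) we obtain:

  H_0: rank C_0 − rank ∂_1 = 10 − 9 = 1, and the invariant factors of ∂_1 are all 1, so H_0 ≅ Z.
  H_1: rank ker ∂_1 − rank ∂_2 = (11 − 9) − 1 = 1, and the invariant factors of ∂_2 are all 1, so H_1 ≅ Z.
  H_2: rank ker ∂_2 − rank ∂_3 = (1 − 1) − 0 = 0, and there is no ∂_3, so H_2 ≅ 0.

As a check, the Euler characteristic is 10 − 11 + 1 = 0, which agrees with 1 − 1 + 0 = 0.

H_0 ≅ Z,  H_1 ≅ Z,  H_2 = 0.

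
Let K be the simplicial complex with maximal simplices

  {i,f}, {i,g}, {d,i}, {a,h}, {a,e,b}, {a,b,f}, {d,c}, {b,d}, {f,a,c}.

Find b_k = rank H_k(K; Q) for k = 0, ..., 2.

Take the total order a < b < c < d < e < f < g < h < i on the vertex set. Then K (dimension 2) consists of the simplices:

  0-simplices (9): a, b, c, d, e, f, g, h, i
  1-simplices (13): ab, ac, ae, af, ah, bd, be, bf, cd, cf, di, fi, gi
  2-simplices (3): abe, abf, acf

so the chain groups are C_0 ≅ Z^9, C_1 ≅ Z^13, C_2 ≅ Z^3.

The boundary map ∂_1: C_1 → C_0 is given by ∂[p,q] = [q] − [p]. For instance
  ∂ac = c − a.
The 9×13 boundary matrix has rank 8 and Smith normal form diag(1,1,1,1,1,1,1,1).

Boundary ∂_2: C_2 → C_1 acts by ∂[p,q,r] = [q,r] − [p,r] + [p,q]. For instance
  ∂acf = cf − af + ac,
  ∂abf = bf − af + ab.
As a 13×3 matrix over Z this has rank 3, with invariant factors (1,1,1).

Reading off H_k = ker ∂_k / im ∂_{k+1}:

  H_0: rank C_0 − rank ∂_1 = 9 − 8 = 1, and the invariant factors of ∂_1 are all 1, so H_0 = Z.
  H_1: rank ker ∂_1 − rank ∂_2 = (13 − 8) − 3 = 2, and the invariant factors of ∂_2 are all 1, so H_1 = Z^2.
  H_2: rank ker ∂_2 − rank ∂_3 = (3 − 3) − 0 = 0, and there is no ∂_3, so H_2 = 0.

Hence the Betti numbers are b_0 = 1, b_1 = 2, b_2 = 0.

b_0 = 1, b_1 = 2, b_2 = 0.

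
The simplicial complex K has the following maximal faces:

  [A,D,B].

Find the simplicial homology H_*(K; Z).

H_0 = Z,  H_1 = 0,  H_2 = 0.

Fix the vertex order A < B < D and write every simplex with vertices in increasing order. Then dim K = 2 and the simplices of K are:

  0-simplices (3): A, B, D
  1-simplices (3): AB, AD, BD
  2-simplices (1): ABD

so the chain groups are C_0 ≅ Z^3, C_1 ≅ Z^3, C_2 ≅ Z^1.

∂_1: C_1 → C_0 sends each edge [p,q] (with p < q) to q − p. For instance
  ∂BD = D − B.
The 3×3 boundary matrix has rank 2 and Smith normal form diag(1,1).

Boundary ∂_2: C_2 → C_1 sends each 2-simplex [p,q,r] to [q,r] − [p,r] + [p,q]. For instance
  ∂ABD = BD − AD + AB.
The resulting 3×1 matrix has rank 1, and its Smith normal form has invariant factors (1).

From H_k ≅ ker(∂_k) / im(∂_{k+1}) we obtain:

  H_0: rank C_0 − rank ∂_1 = 3 − 2 = 1, and the invariant factors of ∂_1 are all 1, so H_0 = Z.
  H_1: rank ker ∂_1 − rank ∂_2 = (3 − 2) − 1 = 0, and the invariant factors of ∂_2 are all 1, so H_1 = 0.
  H_2: rank ker ∂_2 − rank ∂_3 = (1 − 1) − 0 = 0, and there is no ∂_3, so H_2 = 0.

(K is a triangulation of the 2-simplex.)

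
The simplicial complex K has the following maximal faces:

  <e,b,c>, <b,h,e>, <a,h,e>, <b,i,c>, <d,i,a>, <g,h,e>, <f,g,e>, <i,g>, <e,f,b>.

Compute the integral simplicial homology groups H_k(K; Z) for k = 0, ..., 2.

We work with the vertex ordering a < b < c < d < e < f < g < h < i. The simplices of K, each written with vertices in increasing order, are:

  0-simplices (9): a, b, c, d, e, f, g, h, i
  1-simplices (18): ad, ae, ah, ai, bc, be, bf, bh, bi, ce, ci, di, ef, eg, eh, fg, gh, gi
  2-simplices (8): adi, aeh, bce, bci, bef, beh, efg, egh

giving chain groups C_0 ≅ Z^9, C_1 ≅ Z^18, C_2 ≅ Z^8.

∂_1: C_1 → C_0 sends each edge [p,q] (with p < q) to q − p. For instance
  ∂ci = i − c.
The resulting 9×18 matrix has rank 8, and its Smith normal form has invariant factors (1,1,1,1,1,1,1,1).

Boundary ∂_2: C_2 → C_1 sends each 2-simplex [p,q,r] to [q,r] − [p,r] + [p,q]. For instance
  ∂adi = di − ai + ad,
  ∂egh = gh − eh + eg.
This gives a 18×8 integer matrix of rank 8; reducing to Smith normal form yields diagonal entries (1,1,1,1,1,1,1,1).

Computing H_k = (kernel of ∂_k) / (image of ∂_{k+1}):

  H_0: rank C_0 − rank ∂_1 = 9 − 8 = 1, and the invariant factors of ∂_1 are all 1, so H_0 = Z.
  H_1: rank ker ∂_1 − rank ∂_2 = (18 − 8) − 8 = 2, and the invariant factors of ∂_2 are all 1, so H_1 = Z^2.
  H_2: rank ker ∂_2 − rank ∂_3 = (8 − 8) − 0 = 0, and there is no ∂_3, so H_2 = 0.

H_0 ≅ Z,  H_1 ≅ Z^2,  H_2 = 0.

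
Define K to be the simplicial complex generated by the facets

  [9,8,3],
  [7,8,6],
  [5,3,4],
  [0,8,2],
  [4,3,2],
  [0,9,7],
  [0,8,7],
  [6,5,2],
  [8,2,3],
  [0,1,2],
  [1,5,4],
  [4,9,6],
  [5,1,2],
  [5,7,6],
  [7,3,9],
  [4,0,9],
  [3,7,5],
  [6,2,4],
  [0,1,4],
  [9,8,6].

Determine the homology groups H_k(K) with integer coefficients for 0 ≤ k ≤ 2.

We work with the vertex ordering 0 < 1 < 2 < 3 < 4 < 5 < 6 < 7 < 8 < 9. The simplices of K, each written with vertices in increasing order, are:

  0-simplices (10): [0], [1], [2], [3], [4], [5], [6], [7], [8], [9]
  1-simplices (30): (30 of them)
  2-simplices (20): (20 of them)

Hence C_0 ≅ Z^10, C_1 ≅ Z^30, C_2 ≅ Z^20.

The boundary map ∂_1: C_1 → C_0 is given by ∂[p,q] = [q] − [p]. For instance
  ∂[0,2] = [2] − [0].
The resulting 10×30 matrix has rank 9, and its Smith normal form has invariant factors (1,1,1,1,1,1,1,1,1).

Boundary ∂_2: C_2 → C_1 maps a triangle to the signed sum of its edges. For instance
  ∂[0,2,8] = [2,8] − [0,8] + [0,2],
  ∂[3,8,9] = [8,9] − [3,9] + [3,8].
The resulting 30×20 matrix has rank 20, and its Smith normal form has invariant factors (1,1,1,1,1,1,1,1,1,1,1,1,1,1,1,1,1,1,1,2).

Now H_k = ker ∂_k / im ∂_{k+1}, so:

  H_0: rank C_0 − rank ∂_1 = 10 − 9 = 1, and the invariant factors of ∂_1 are all 1, so H_0 ≅ Z.
  H_1: rank ker ∂_1 − rank ∂_2 = (30 − 9) − 20 = 1, and ∂_2 has invariant factor 2 > 1, so H_1 ≅ Z ⊕ Z/2.
  H_2: rank ker ∂_2 − rank ∂_3 = (20 − 20) − 0 = 0, and there is no ∂_3, so H_2 ≅ 0.

As a check, the Euler characteristic is 10 − 30 + 20 = 0, which agrees with 1 − 1 + 0 = 0.

H_0 = Z,  H_1 = Z ⊕ Z/2,  H_2 = 0.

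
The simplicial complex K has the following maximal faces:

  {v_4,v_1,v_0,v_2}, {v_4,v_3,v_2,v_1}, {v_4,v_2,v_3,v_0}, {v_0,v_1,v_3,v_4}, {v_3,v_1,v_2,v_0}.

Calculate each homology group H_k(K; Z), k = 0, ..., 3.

H_0 = Z,  H_1 = 0,  H_2 = 0,  H_3 = Z.

Order the vertices as v_0 < v_1 < v_2 < v_3 < v_4. Listing each simplex with vertices in this order, K has dimension 3 with simplices:

  0-simplices (5): [v_0], [v_1], [v_2], [v_3], [v_4]
  1-simplices (10): [v_0,v_1], [v_0,v_2], [v_0,v_3], [v_0,v_4], [v_1,v_2], [v_1,v_3], [v_1,v_4], [v_2,v_3], [v_2,v_4], [v_3,v_4]
  2-simplices (10): [v_0,v_1,v_2], [v_0,v_1,v_3], [v_0,v_1,v_4], [v_0,v_2,v_3], [v_0,v_2,v_4], [v_0,v_3,v_4], [v_1,v_2,v_3], [v_1,v_2,v_4], [v_1,v_3,v_4], [v_2,v_3,v_4]
  3-simplices (5): [v_0,v_1,v_2,v_3], [v_0,v_1,v_2,v_4], [v_0,v_1,v_3,v_4], [v_0,v_2,v_3,v_4], [v_1,v_2,v_3,v_4]

giving chain groups C_0 ≅ Z^5, C_1 ≅ Z^10, C_2 ≅ Z^10, C_3 ≅ Z^5.

Boundary ∂_1: C_1 → C_0 maps an edge to its endpoints' difference, ∂[p,q] = q − p.
This gives a 5×10 integer matrix of rank 4; reducing to Smith normal form yields diagonal entries (1,1,1,1).

The boundary map ∂_2: C_2 → C_1 sends each 2-simplex [p,q,r] to [q,r] − [p,r] + [p,q]. For instance
  ∂[v_0,v_1,v_4] = [v_1,v_4] − [v_0,v_4] + [v_0,v_1],
  ∂[v_0,v_2,v_3] = [v_2,v_3] − [v_0,v_3] + [v_0,v_2].
As a 10×10 matrix over Z this has rank 6, with invariant factors (1,1,1,1,1,1).

∂_3: C_3 → C_2 sends each 3-simplex σ to the alternating sum Σ_i (−1)^i (σ with its i-th vertex removed). For instance
  ∂[v_1,v_2,v_3,v_4] = [v_2,v_3,v_4] − [v_1,v_3,v_4] + [v_1,v_2,v_4] − [v_1,v_2,v_3],
  ∂[v_0,v_1,v_3,v_4] = [v_1,v_3,v_4] − [v_0,v_3,v_4] + [v_0,v_1,v_4] − [v_0,v_1,v_3].
The 10×5 boundary matrix has rank 4 and Smith normal form diag(1,1,1,1).

Computing H_k = (kernel of ∂_k) / (image of ∂_{k+1}):

  H_0: rank C_0 − rank ∂_1 = 5 − 4 = 1, and the invariant factors of ∂_1 are all 1, so H_0 ≅ Z.
  H_1: rank ker ∂_1 − rank ∂_2 = (10 − 4) − 6 = 0, and the invariant factors of ∂_2 are all 1, so H_1 ≅ 0.
  H_2: rank ker ∂_2 − rank ∂_3 = (10 − 6) − 4 = 0, and the invariant factors of ∂_3 are all 1, so H_2 ≅ 0.
  H_3: rank ker ∂_3 − rank ∂_4 = (5 − 4) − 0 = 1, and there is no ∂_4, so H_3 ≅ Z.

As a check, the Euler characteristic is 5 − 10 + 10 − 5 = 0, which agrees with 1 − 0 + 0 − 1 = 0.
(K is a triangulation of the 3-sphere S^3.)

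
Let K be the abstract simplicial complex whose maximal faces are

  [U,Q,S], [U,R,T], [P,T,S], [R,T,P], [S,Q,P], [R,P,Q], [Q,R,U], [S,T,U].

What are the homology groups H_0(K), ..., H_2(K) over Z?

Take the total order P < Q < R < S < T < U on the vertex set. Then K (dimension 2) consists of the simplices:

  0-simplices (6): P, Q, R, S, T, U
  1-simplices (12): PQ, PR, PS, PT, QR, QS, QU, RT, RU, ST, SU, TU
  2-simplices (8): PQR, PQS, PRT, PST, QRU, QSU, RTU, STU

so the chain groups are C_0 ≅ Z^6, C_1 ≅ Z^12, C_2 ≅ Z^8.

The boundary map ∂_1: C_1 → C_0 is given by ∂[p,q] = [q] − [p]. For instance
  ∂QR = R − Q.
This gives a 6×12 integer matrix of rank 5; reducing to Smith normal form yields diagonal entries (1,1,1,1,1).

∂_2: C_2 → C_1 maps a triangle to the signed sum of its edges. For instance
  ∂PST = ST − PT + PS,
  ∂QSU = SU − QU + QS.
The resulting 12×8 matrix has rank 7, and its Smith normal form has invariant factors (1,1,1,1,1,1,1).

Computing H_k = (kernel of ∂_k) / (image of ∂_{k+1}):

  H_0: rank C_0 − rank ∂_1 = 6 − 5 = 1, and the invariant factors of ∂_1 are all 1, so H_0 ≅ Z.
  H_1: rank ker ∂_1 − rank ∂_2 = (12 − 5) − 7 = 0, and the invariant factors of ∂_2 are all 1, so H_1 ≅ 0.
  H_2: rank ker ∂_2 − rank ∂_3 = (8 − 7) − 0 = 1, and there is no ∂_3, so H_2 ≅ Z.

H_0 = Z,  H_1 = 0,  H_2 = Z.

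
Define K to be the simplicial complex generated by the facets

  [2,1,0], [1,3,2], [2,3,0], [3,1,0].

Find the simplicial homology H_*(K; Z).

H_0 ≅ Z,  H_1 = 0,  H_2 ≅ Z.

Order the vertices as 0 < 1 < 2 < 3. Listing each simplex with vertices in this order, K has dimension 2 with simplices:

  0-simplices (4): [0], [1], [2], [3]
  1-simplices (6): [0,1], [0,2], [0,3], [1,2], [1,3], [2,3]
  2-simplices (4): [0,1,2], [0,1,3], [0,2,3], [1,2,3]

Hence C_0 ≅ Z^4, C_1 ≅ Z^6, C_2 ≅ Z^4.

Boundary ∂_1: C_1 → C_0 maps an edge to its endpoints' difference, ∂[p,q] = q − p. For instance
  ∂[0,3] = [3] − [0].
This gives a 4×6 integer matrix of rank 3; reducing to Smith normal form yields diagonal entries (1,1,1).

∂_2: C_2 → C_1 maps a triangle to the signed sum of its edges. For instance
  ∂[0,1,2] = [1,2] − [0,2] + [0,1],
  ∂[0,2,3] = [2,3] − [0,3] + [0,2].
This gives a 6×4 integer matrix of rank 3; reducing to Smith normal form yields diagonal entries (1,1,1).

Now H_k = ker ∂_k / im ∂_{k+1}, so:

  H_0: rank C_0 − rank ∂_1 = 4 − 3 = 1, and the invariant factors of ∂_1 are all 1, so H_0 ≅ Z.
  H_1: rank ker ∂_1 − rank ∂_2 = (6 − 3) − 3 = 0, and the invariant factors of ∂_2 are all 1, so H_1 ≅ 0.
  H_2: rank ker ∂_2 − rank ∂_3 = (4 − 3) − 0 = 1, and there is no ∂_3, so H_2 ≅ Z.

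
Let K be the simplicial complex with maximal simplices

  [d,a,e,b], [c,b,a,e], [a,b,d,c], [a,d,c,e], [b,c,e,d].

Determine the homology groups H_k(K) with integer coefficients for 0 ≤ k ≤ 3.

H_0 = Z,  H_1 = 0,  H_2 = 0,  H_3 = Z.

Take the total order a < b < c < d < e on the vertex set. Then K (dimension 3) consists of the simplices:

  0-simplices (5): a, b, c, d, e
  1-simplices (10): ab, ac, ad, ae, bc, bd, be, cd, ce, de
  2-simplices (10): abc, abd, abe, acd, ace, ade, bcd, bce, bde, cde
  3-simplices (5): abcd, abce, abde, acde, bcde

giving chain groups C_0 ≅ Z^5, C_1 ≅ Z^10, C_2 ≅ Z^10, C_3 ≅ Z^5.

Boundary ∂_1: C_1 → C_0 sends each edge [p,q] (with p < q) to q − p.
As a 5×10 matrix over Z this has rank 4, with invariant factors (1,1,1,1).

The boundary map ∂_2: C_2 → C_1 maps a triangle to the signed sum of its edges. For instance
  ∂acd = cd − ad + ac,
  ∂cde = de − ce + cd.
The resulting 10×10 matrix has rank 6, and its Smith normal form has invariant factors (1,1,1,1,1,1).

Boundary ∂_3: C_3 → C_2 sends each 3-simplex σ to the alternating sum Σ_i (−1)^i (σ with its i-th vertex removed). For instance
  ∂abce = bce − ace + abe − abc,
  ∂abcd = bcd − acd + abd − abc.
The 10×5 boundary matrix has rank 4 and Smith normal form diag(1,1,1,1).

From H_k ≅ ker(∂_k) / im(∂_{k+1}) we obtain:

  H_0: rank C_0 − rank ∂_1 = 5 − 4 = 1, and the invariant factors of ∂_1 are all 1, so H_0 ≅ Z.
  H_1: rank ker ∂_1 − rank ∂_2 = (10 − 4) − 6 = 0, and the invariant factors of ∂_2 are all 1, so H_1 ≅ 0.
  H_2: rank ker ∂_2 − rank ∂_3 = (10 − 6) − 4 = 0, and the invariant factors of ∂_3 are all 1, so H_2 ≅ 0.
  H_3: rank ker ∂_3 − rank ∂_4 = (5 − 4) − 0 = 1, and there is no ∂_4, so H_3 ≅ Z.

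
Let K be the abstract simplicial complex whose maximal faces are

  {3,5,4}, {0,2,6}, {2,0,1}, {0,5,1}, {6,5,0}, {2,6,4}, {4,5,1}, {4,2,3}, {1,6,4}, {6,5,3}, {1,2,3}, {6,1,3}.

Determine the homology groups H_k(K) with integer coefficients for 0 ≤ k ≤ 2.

Order the vertices as 0 < 1 < 2 < 3 < 4 < 5 < 6. Listing each simplex with vertices in this order, K has dimension 2 with simplices:

  0-simplices (7): [0], [1], [2], [3], [4], [5], [6]
  1-simplices (18): [0,1], [0,2], [0,5], [0,6], [1,2], [1,3], [1,4], [1,5], [1,6], [2,3], [2,4], [2,6], [3,4], [3,5], [3,6], [4,5], [4,6], [5,6]
  2-simplices (12): [0,1,2], [0,1,5], [0,2,6], [0,5,6], [1,2,3], [1,3,6], [1,4,5], [1,4,6], [2,3,4], [2,4,6], [3,4,5], [3,5,6]

giving chain groups C_0 ≅ Z^7, C_1 ≅ Z^18, C_2 ≅ Z^12.

∂_1: C_1 → C_0 maps an edge to its endpoints' difference, ∂[p,q] = q − p.
The resulting 7×18 matrix has rank 6, and its Smith normal form has invariant factors (1,1,1,1,1,1).

The boundary map ∂_2: C_2 → C_1 maps a triangle to the signed sum of its edges. For instance
  ∂[3,4,5] = [4,5] − [3,5] + [3,4],
  ∂[3,5,6] = [5,6] − [3,6] + [3,5].
The resulting 18×12 matrix has rank 12, and its Smith normal form has invariant factors (1,1,1,1,1,1,1,1,1,1,1,2).

From H_k ≅ ker(∂_k) / im(∂_{k+1}) we obtain:

  H_0: rank C_0 − rank ∂_1 = 7 − 6 = 1, and the invariant factors of ∂_1 are all 1, so H_0 ≅ Z.
  H_1: rank ker ∂_1 − rank ∂_2 = (18 − 6) − 12 = 0, and ∂_2 has invariant factor 2 > 1, so H_1 ≅ Z/2.
  H_2: rank ker ∂_2 − rank ∂_3 = (12 − 12) − 0 = 0, and there is no ∂_3, so H_2 ≅ 0.

H_0 ≅ Z,  H_1 ≅ Z/2,  H_2 = 0.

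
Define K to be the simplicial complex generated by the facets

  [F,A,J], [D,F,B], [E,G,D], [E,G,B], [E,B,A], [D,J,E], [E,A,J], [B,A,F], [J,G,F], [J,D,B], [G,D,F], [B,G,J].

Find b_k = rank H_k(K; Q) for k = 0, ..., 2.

b_0 = 1, b_1 = 0, b_2 = 0.

We work with the vertex ordering A < B < D < E < F < G < J. The simplices of K, each written with vertices in increasing order, are:

  0-simplices (7): A, B, D, E, F, G, J
  1-simplices (18): AB, AE, AF, AJ, BD, BE, BF, BG, BJ, DE, DF, DG, DJ, EG, EJ, FG, FJ, GJ
  2-simplices (12): ABE, ABF, AEJ, AFJ, BDF, BDJ, BEG, BGJ, DEG, DEJ, DFG, FGJ

so the chain groups are C_0 ≅ Z^7, C_1 ≅ Z^18, C_2 ≅ Z^12.

The boundary map ∂_1: C_1 → C_0 sends each edge [p,q] (with p < q) to q − p. For instance
  ∂AE = E − A.
This gives a 7×18 integer matrix of rank 6; reducing to Smith normal form yields diagonal entries (1,1,1,1,1,1).

Boundary ∂_2: C_2 → C_1 acts by ∂[p,q,r] = [q,r] − [p,r] + [p,q]. For instance
  ∂BEG = EG − BG + BE,
  ∂DFG = FG − DG + DF.
As a 18×12 matrix over Z this has rank 12, with invariant factors (1,1,1,1,1,1,1,1,1,1,1,2).

Computing H_k = (kernel of ∂_k) / (image of ∂_{k+1}):

  H_0: rank C_0 − rank ∂_1 = 7 − 6 = 1, and the invariant factors of ∂_1 are all 1, so H_0 = Z.
  H_1: rank ker ∂_1 − rank ∂_2 = (18 − 6) − 12 = 0, and ∂_2 has invariant factor 2 > 1, so H_1 = Z/2.
  H_2: rank ker ∂_2 − rank ∂_3 = (12 − 12) − 0 = 0, and there is no ∂_3, so H_2 = 0.

Hence the Betti numbers are b_0 = 1, b_1 = 0, b_2 = 0.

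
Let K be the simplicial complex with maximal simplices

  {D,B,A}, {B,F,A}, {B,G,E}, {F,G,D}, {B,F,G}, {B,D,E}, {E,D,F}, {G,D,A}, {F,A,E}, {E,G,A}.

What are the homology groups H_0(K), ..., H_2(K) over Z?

H_0 = Z,  H_1 = Z/2,  H_2 = 0.

We work with the vertex ordering A < B < D < E < F < G. The simplices of K, each written with vertices in increasing order, are:

  0-simplices (6): A, B, D, E, F, G
  1-simplices (15): AB, AD, AE, AF, AG, BD, BE, BF, BG, DE, DF, DG, EF, EG, FG
  2-simplices (10): ABD, ABF, ADG, AEF, AEG, BDE, BEG, BFG, DEF, DFG

so the chain groups are C_0 ≅ Z^6, C_1 ≅ Z^15, C_2 ≅ Z^10.

∂_1: C_1 → C_0 is given by ∂[p,q] = [q] − [p].
As a 6×15 matrix over Z this has rank 5, with invariant factors (1,1,1,1,1).

Boundary ∂_2: C_2 → C_1 acts by ∂[p,q,r] = [q,r] − [p,r] + [p,q]. For instance
  ∂DFG = FG − DG + DF,
  ∂BDE = DE − BE + BD.
The resulting 15×10 matrix has rank 10, and its Smith normal form has invariant factors (1,1,1,1,1,1,1,1,1,2).

Reading off H_k = ker ∂_k / im ∂_{k+1}:

  H_0: rank C_0 − rank ∂_1 = 6 − 5 = 1, and the invariant factors of ∂_1 are all 1, so H_0 ≅ Z.
  H_1: rank ker ∂_1 − rank ∂_2 = (15 − 5) − 10 = 0, and ∂_2 has invariant factor 2 > 1, so H_1 ≅ Z/2.
  H_2: rank ker ∂_2 − rank ∂_3 = (10 − 10) − 0 = 0, and there is no ∂_3, so H_2 ≅ 0.

(K is a triangulation of the real projective plane RP^2.)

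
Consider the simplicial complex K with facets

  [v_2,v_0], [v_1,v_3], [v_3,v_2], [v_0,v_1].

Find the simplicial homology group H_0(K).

H_0 = Z.

Order the vertices as v_0 < v_1 < v_2 < v_3. Listing each simplex with vertices in this order, K has dimension 1 with simplices:

  0-simplices (4): [v_0], [v_1], [v_2], [v_3]
  1-simplices (4): [v_0,v_1], [v_0,v_2], [v_1,v_3], [v_2,v_3]

giving chain groups C_0 ≅ Z^4, C_1 ≅ Z^4.

Boundary ∂_1: C_1 → C_0 maps an edge to its endpoints' difference, ∂[p,q] = q − p. For instance
  ∂[v_2,v_3] = [v_3] − [v_2].
The resulting 4×4 matrix has rank 3, and its Smith normal form has invariant factors (1,1,1).

From H_k ≅ ker(∂_k) / im(∂_{k+1}) we obtain:

  H_0: rank C_0 − rank ∂_1 = 4 − 3 = 1, and the invariant factors of ∂_1 are all 1, so H_0 ≅ Z.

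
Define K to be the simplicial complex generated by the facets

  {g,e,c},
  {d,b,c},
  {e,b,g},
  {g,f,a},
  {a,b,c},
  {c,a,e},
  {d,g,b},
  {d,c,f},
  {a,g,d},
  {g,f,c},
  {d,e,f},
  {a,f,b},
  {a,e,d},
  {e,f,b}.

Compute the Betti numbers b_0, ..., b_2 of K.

Fix the vertex order a < b < c < d < e < f < g and write every simplex with vertices in increasing order. Then dim K = 2 and the simplices of K are:

  0-simplices (7): a, b, c, d, e, f, g
  1-simplices (21): ab, ac, ad, ae, af, ag, bc, bd, be, bf, bg, cd, ce, cf, cg, de, df, dg, ef, eg, fg
  2-simplices (14): abc, abf, ace, ade, adg, afg, bcd, bdg, bef, beg, cdf, ceg, cfg, def

Hence C_0 ≅ Z^7, C_1 ≅ Z^21, C_2 ≅ Z^14.

The boundary map ∂_1: C_1 → C_0 maps an edge to its endpoints' difference, ∂[p,q] = q − p. For instance
  ∂ag = g − a.
The 7×21 boundary matrix has rank 6 and Smith normal form diag(1,1,1,1,1,1).

∂_2: C_2 → C_1 sends each 2-simplex [p,q,r] to [q,r] − [p,r] + [p,q]. For instance
  ∂ace = ce − ae + ac,
  ∂bef = ef − bf + be.
The resulting 21×14 matrix has rank 13, and its Smith normal form has invariant factors (1,1,1,1,1,1,1,1,1,1,1,1,1).

From H_k ≅ ker(∂_k) / im(∂_{k+1}) we obtain:

  H_0: rank C_0 − rank ∂_1 = 7 − 6 = 1, and the invariant factors of ∂_1 are all 1, so H_0 = Z.
  H_1: rank ker ∂_1 − rank ∂_2 = (21 − 6) − 13 = 2, and the invariant factors of ∂_2 are all 1, so H_1 = Z^2.
  H_2: rank ker ∂_2 − rank ∂_3 = (14 − 13) − 0 = 1, and there is no ∂_3, so H_2 = Z.

As a check, the Euler characteristic is 7 − 21 + 14 = 0, which agrees with 1 − 2 + 1 = 0.

Hence the Betti numbers are b_0 = 1, b_1 = 2, b_2 = 1.

b_0 = 1, b_1 = 2, b_2 = 1.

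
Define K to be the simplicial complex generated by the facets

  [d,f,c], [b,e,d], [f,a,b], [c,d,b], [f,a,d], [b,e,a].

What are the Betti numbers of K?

K has 6 vertices, 12 edges, 6 triangles.
rank ∂_0 = 0, rank ∂_1 = 5 ⇒ b_0 = 6 − 0 − 5 = 1; all invariant factors of ∂_1 are 1 so no torsion. So H_0 = Z.
rank ∂_1 = 5, rank ∂_2 = 6 ⇒ b_1 = 12 − 5 − 6 = 1; all invariant factors of ∂_2 are 1 so no torsion. So H_1 = Z.
rank ∂_2 = 6, rank ∂_3 = 0 ⇒ b_2 = 6 − 6 − 0 = 0. So H_2 = 0.

b_0 = 1, b_1 = 1, b_2 = 0.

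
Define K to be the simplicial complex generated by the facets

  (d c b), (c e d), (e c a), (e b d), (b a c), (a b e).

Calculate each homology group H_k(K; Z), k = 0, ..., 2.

H_0 ≅ Z,  H_1 = 0,  H_2 ≅ Z.

K has 5 vertices, 9 edges, 6 triangles.
rank ∂_0 = 0, rank ∂_1 = 4 ⇒ b_0 = 5 − 0 − 4 = 1; all invariant factors of ∂_1 are 1 so no torsion. So H_0 ≅ Z.
rank ∂_1 = 4, rank ∂_2 = 5 ⇒ b_1 = 9 − 4 − 5 = 0; all invariant factors of ∂_2 are 1 so no torsion. So H_1 ≅ 0.
rank ∂_2 = 5, rank ∂_3 = 0 ⇒ b_2 = 6 − 5 − 0 = 1. So H_2 ≅ Z.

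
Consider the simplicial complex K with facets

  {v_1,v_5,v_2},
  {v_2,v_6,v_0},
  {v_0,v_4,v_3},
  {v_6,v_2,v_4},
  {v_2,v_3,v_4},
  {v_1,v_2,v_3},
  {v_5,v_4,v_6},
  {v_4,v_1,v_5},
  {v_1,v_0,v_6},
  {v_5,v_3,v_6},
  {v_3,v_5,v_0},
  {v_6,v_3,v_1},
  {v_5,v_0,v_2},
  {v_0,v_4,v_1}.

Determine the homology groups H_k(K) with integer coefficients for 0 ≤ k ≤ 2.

K has 7 vertices, 21 edges, 14 triangles.
rank ∂_0 = 0, rank ∂_1 = 6 ⇒ b_0 = 7 − 0 − 6 = 1; all invariant factors of ∂_1 are 1 so no torsion. So H_0 ≅ Z.
rank ∂_1 = 6, rank ∂_2 = 13 ⇒ b_1 = 21 − 6 − 13 = 2; all invariant factors of ∂_2 are 1 so no torsion. So H_1 ≅ Z^2.
rank ∂_2 = 13, rank ∂_3 = 0 ⇒ b_2 = 14 − 13 − 0 = 1. So H_2 ≅ Z.

H_0 ≅ Z,  H_1 ≅ Z^2,  H_2 ≅ Z.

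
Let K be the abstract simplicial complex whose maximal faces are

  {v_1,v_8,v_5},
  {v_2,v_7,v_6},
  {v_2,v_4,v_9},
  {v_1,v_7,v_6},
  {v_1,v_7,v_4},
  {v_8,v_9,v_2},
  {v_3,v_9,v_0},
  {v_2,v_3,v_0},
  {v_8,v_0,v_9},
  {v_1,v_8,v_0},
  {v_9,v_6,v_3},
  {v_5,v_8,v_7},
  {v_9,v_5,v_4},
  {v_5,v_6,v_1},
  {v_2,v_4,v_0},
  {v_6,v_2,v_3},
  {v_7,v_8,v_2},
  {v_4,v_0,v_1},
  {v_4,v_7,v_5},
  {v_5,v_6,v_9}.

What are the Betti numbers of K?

We work with the vertex ordering v_0 < v_1 < v_2 < v_3 < v_4 < v_5 < v_6 < v_7 < v_8 < v_9. The simplices of K, each written with vertices in increasing order, are:

  0-simplices (10): [v_0], [v_1], [v_2], [v_3], [v_4], [v_5], [v_6], [v_7], [v_8], [v_9]
  1-simplices (30): (30 of them)
  2-simplices (20): (20 of them)

giving chain groups C_0 ≅ Z^10, C_1 ≅ Z^30, C_2 ≅ Z^20.

Boundary ∂_1: C_1 → C_0 maps an edge to its endpoints' difference, ∂[p,q] = q − p.
The 10×30 boundary matrix has rank 9 and Smith normal form diag(1,1,1,1,1,1,1,1,1).

∂_2: C_2 → C_1 maps a triangle to the signed sum of its edges. For instance
  ∂[v_1,v_5,v_8] = [v_5,v_8] − [v_1,v_8] + [v_1,v_5],
  ∂[v_0,v_3,v_9] = [v_3,v_9] − [v_0,v_9] + [v_0,v_3].
As a 30×20 matrix over Z this has rank 20, with invariant factors (1,1,1,1,1,1,1,1,1,1,1,1,1,1,1,1,1,1,1,2).

Reading off H_k = ker ∂_k / im ∂_{k+1}:

  H_0: rank C_0 − rank ∂_1 = 10 − 9 = 1, and the invariant factors of ∂_1 are all 1, so H_0 = Z.
  H_1: rank ker ∂_1 − rank ∂_2 = (30 − 9) − 20 = 1, and ∂_2 has invariant factor 2 > 1, so H_1 = Z ⊕ Z/2Z.
  H_2: rank ker ∂_2 − rank ∂_3 = (20 − 20) − 0 = 0, and there is no ∂_3, so H_2 = 0.

As a check, the Euler characteristic is 10 − 30 + 20 = 0, which agrees with 1 − 1 + 0 = 0.
(K is a triangulation of the Klein bottle.)

Hence the Betti numbers are b_0 = 1, b_1 = 1, b_2 = 0.

b_0 = 1, b_1 = 1, b_2 = 0.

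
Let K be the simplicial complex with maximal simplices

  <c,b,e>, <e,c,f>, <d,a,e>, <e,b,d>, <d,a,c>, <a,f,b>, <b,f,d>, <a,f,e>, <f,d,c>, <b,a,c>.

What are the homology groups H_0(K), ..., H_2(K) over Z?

H_0 = Z,  H_1 = Z/2Z,  H_2 = 0.

Take the total order a < b < c < d < e < f on the vertex set. Then K (dimension 2) consists of the simplices:

  0-simplices (6): a, b, c, d, e, f
  1-simplices (15): ab, ac, ad, ae, af, bc, bd, be, bf, cd, ce, cf, de, df, ef
  2-simplices (10): abc, abf, acd, ade, aef, bce, bde, bdf, cdf, cef

so the chain groups are C_0 ≅ Z^6, C_1 ≅ Z^15, C_2 ≅ Z^10.

The boundary map ∂_1: C_1 → C_0 maps an edge to its endpoints' difference, ∂[p,q] = q − p. For instance
  ∂ae = e − a.
As a 6×15 matrix over Z this has rank 5, with invariant factors (1,1,1,1,1).

∂_2: C_2 → C_1 sends each 2-simplex [p,q,r] to [q,r] − [p,r] + [p,q]. For instance
  ∂ade = de − ae + ad,
  ∂cdf = df − cf + cd.
The 15×10 boundary matrix has rank 10 and Smith normal form diag(1,1,1,1,1,1,1,1,1,2).

Computing H_k = (kernel of ∂_k) / (image of ∂_{k+1}):

  H_0: rank C_0 − rank ∂_1 = 6 − 5 = 1, and the invariant factors of ∂_1 are all 1, so H_0 = Z.
  H_1: rank ker ∂_1 − rank ∂_2 = (15 − 5) − 10 = 0, and ∂_2 has invariant factor 2 > 1, so H_1 = Z/2Z.
  H_2: rank ker ∂_2 − rank ∂_3 = (10 − 10) − 0 = 0, and there is no ∂_3, so H_2 = 0.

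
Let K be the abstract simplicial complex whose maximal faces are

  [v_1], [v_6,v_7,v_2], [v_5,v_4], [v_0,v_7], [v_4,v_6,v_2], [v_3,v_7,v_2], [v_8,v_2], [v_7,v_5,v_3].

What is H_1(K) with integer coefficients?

Take the total order v_0 < v_1 < v_2 < v_3 < v_4 < v_5 < v_6 < v_7 < v_8 on the vertex set. Then K (dimension 2) consists of the simplices:

  0-simplices (9): [v_0], [v_1], [v_2], [v_3], [v_4], [v_5], [v_6], [v_7], [v_8]
  1-simplices (12): [v_0,v_7], [v_2,v_3], [v_2,v_4], [v_2,v_6], [v_2,v_7], [v_2,v_8], [v_3,v_5], [v_3,v_7], [v_4,v_5], [v_4,v_6], [v_5,v_7], [v_6,v_7]
  2-simplices (4): [v_2,v_3,v_7], [v_2,v_4,v_6], [v_2,v_6,v_7], [v_3,v_5,v_7]

giving chain groups C_0 ≅ Z^9, C_1 ≅ Z^12, C_2 ≅ Z^4.

The boundary map ∂_1: C_1 → C_0 maps an edge to its endpoints' difference, ∂[p,q] = q − p. For instance
  ∂[v_3,v_5] = [v_5] − [v_3].
The 9×12 boundary matrix has rank 7 and Smith normal form diag(1,1,1,1,1,1,1).

The boundary map ∂_2: C_2 → C_1 acts by ∂[p,q,r] = [q,r] − [p,r] + [p,q]. For instance
  ∂[v_2,v_6,v_7] = [v_6,v_7] − [v_2,v_7] + [v_2,v_6],
  ∂[v_2,v_4,v_6] = [v_4,v_6] − [v_2,v_6] + [v_2,v_4].
This gives a 12×4 integer matrix of rank 4; reducing to Smith normal form yields diagonal entries (1,1,1,1).

Computing H_k = (kernel of ∂_k) / (image of ∂_{k+1}):

  H_1: rank ker ∂_1 − rank ∂_2 = (12 − 7) − 4 = 1, and the invariant factors of ∂_2 are all 1, so H_1 ≅ Z.

H_1 ≅ Z.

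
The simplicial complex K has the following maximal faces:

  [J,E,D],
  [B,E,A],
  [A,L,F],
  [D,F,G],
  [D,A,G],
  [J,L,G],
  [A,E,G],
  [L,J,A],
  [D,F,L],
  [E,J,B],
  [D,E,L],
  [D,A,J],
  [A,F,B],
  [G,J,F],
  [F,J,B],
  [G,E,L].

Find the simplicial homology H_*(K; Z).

H_0 ≅ Z,  H_1 ≅ Z^2,  H_2 ≅ Z.

Take the total order A < B < D < E < F < G < J < L on the vertex set. Then K (dimension 2) consists of the simplices:

  0-simplices (8): A, B, D, E, F, G, J, L
  1-simplices (24): AB, AD, AE, AF, AG, AJ, AL, BE, BF, BJ, DE, DF, DG, DJ, DL, EG, EJ, EL, FG, FJ, FL, GJ, GL, JL
  2-simplices (16): ABE, ABF, ADG, ADJ, AEG, AFL, AJL, BEJ, BFJ, DEJ, DEL, DFG, DFL, EGL, FGJ, GJL

so the chain groups are C_0 ≅ Z^8, C_1 ≅ Z^24, C_2 ≅ Z^16.

Boundary ∂_1: C_1 → C_0 maps an edge to its endpoints' difference, ∂[p,q] = q − p. For instance
  ∂AJ = J − A.
The 8×24 boundary matrix has rank 7 and Smith normal form diag(1,1,1,1,1,1,1).

The boundary map ∂_2: C_2 → C_1 sends each 2-simplex [p,q,r] to [q,r] − [p,r] + [p,q]. For instance
  ∂DEL = EL − DL + DE,
  ∂AEG = EG − AG + AE.
The 24×16 boundary matrix has rank 15 and Smith normal form diag(1,1,1,1,1,1,1,1,1,1,1,1,1,1,1).

From H_k ≅ ker(∂_k) / im(∂_{k+1}) we obtain:

  H_0: rank C_0 − rank ∂_1 = 8 − 7 = 1, and the invariant factors of ∂_1 are all 1, so H_0 = Z.
  H_1: rank ker ∂_1 − rank ∂_2 = (24 − 7) − 15 = 2, and the invariant factors of ∂_2 are all 1, so H_1 = Z^2.
  H_2: rank ker ∂_2 − rank ∂_3 = (16 − 15) − 0 = 1, and there is no ∂_3, so H_2 = Z.

As a check, the Euler characteristic is 8 − 24 + 16 = 0, which agrees with 1 − 2 + 1 = 0.
(K is a triangulation of the torus T^2.)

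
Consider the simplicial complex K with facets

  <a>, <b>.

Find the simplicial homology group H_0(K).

H_0 ≅ Z^2.

Take the total order a < b on the vertex set. Then K (dimension 0) consists of the simplices:

  0-simplices (2): a, b

giving chain groups C_0 ≅ Z^2.

From H_k ≅ ker(∂_k) / im(∂_{k+1}) we obtain:

  H_0: rank C_0 − rank ∂_1 = 2 − 0 = 2, and there is no ∂_1, so H_0 ≅ Z^2.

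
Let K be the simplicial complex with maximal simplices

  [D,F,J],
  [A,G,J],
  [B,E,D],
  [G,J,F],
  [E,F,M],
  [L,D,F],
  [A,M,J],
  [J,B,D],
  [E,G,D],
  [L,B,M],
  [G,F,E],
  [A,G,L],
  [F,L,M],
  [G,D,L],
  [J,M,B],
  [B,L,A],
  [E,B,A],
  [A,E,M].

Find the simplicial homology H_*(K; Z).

K has 9 vertices, 27 edges, 18 triangles.
rank ∂_0 = 0, rank ∂_1 = 8 ⇒ b_0 = 9 − 0 − 8 = 1; all invariant factors of ∂_1 are 1 so no torsion. So H_0 = Z.
rank ∂_1 = 8, rank ∂_2 = 18 ⇒ b_1 = 27 − 8 − 18 = 1; ∂_2 has invariant factor(s) [2] giving torsion. So H_1 = Z ⊕ Z/2Z.
rank ∂_2 = 18, rank ∂_3 = 0 ⇒ b_2 = 18 − 18 − 0 = 0. So H_2 = 0.

H_0 ≅ Z,  H_1 ≅ Z ⊕ Z/2Z,  H_2 = 0.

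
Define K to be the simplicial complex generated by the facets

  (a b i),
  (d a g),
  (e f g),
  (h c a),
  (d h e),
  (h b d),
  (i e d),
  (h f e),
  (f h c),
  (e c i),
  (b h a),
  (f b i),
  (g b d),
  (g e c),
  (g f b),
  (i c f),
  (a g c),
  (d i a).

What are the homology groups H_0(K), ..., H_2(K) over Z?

Order the vertices as a < b < c < d < e < f < g < h < i. Listing each simplex with vertices in this order, K has dimension 2 with simplices:

  0-simplices (9): a, b, c, d, e, f, g, h, i
  1-simplices (27): ab, ac, ad, ag, ah, ai, bd, bf, bg, bh, bi, ce, cf, cg, ch, ci, de, dg, dh, di, ef, eg, eh, ei, fg, fh, fi
  2-simplices (18): abh, abi, acg, ach, adg, adi, bdg, bdh, bfg, bfi, ceg, cei, cfh, cfi, deh, dei, efg, efh

giving chain groups C_0 ≅ Z^9, C_1 ≅ Z^27, C_2 ≅ Z^18.

∂_1: C_1 → C_0 sends each edge [p,q] (with p < q) to q − p. For instance
  ∂ab = b − a.
The 9×27 boundary matrix has rank 8 and Smith normal form diag(1,1,1,1,1,1,1,1).

∂_2: C_2 → C_1 sends each 2-simplex [p,q,r] to [q,r] − [p,r] + [p,q]. For instance
  ∂dei = ei − di + de,
  ∂abi = bi − ai + ab.
As a 27×18 matrix over Z this has rank 18, with invariant factors (1,1,1,1,1,1,1,1,1,1,1,1,1,1,1,1,1,2).

Reading off H_k = ker ∂_k / im ∂_{k+1}:

  H_0: rank C_0 − rank ∂_1 = 9 − 8 = 1, and the invariant factors of ∂_1 are all 1, so H_0 = Z.
  H_1: rank ker ∂_1 − rank ∂_2 = (27 − 8) − 18 = 1, and ∂_2 has invariant factor 2 > 1, so H_1 = Z ⊕ Z/2Z.
  H_2: rank ker ∂_2 − rank ∂_3 = (18 − 18) − 0 = 0, and there is no ∂_3, so H_2 = 0.

(K is a triangulation of the Klein bottle.)

H_0 = Z,  H_1 = Z ⊕ Z/2Z,  H_2 = 0.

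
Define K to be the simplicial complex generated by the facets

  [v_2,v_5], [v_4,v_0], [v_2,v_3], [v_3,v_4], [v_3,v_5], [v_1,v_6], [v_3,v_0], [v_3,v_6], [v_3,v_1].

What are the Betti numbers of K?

b_0 = 1, b_1 = 3.

Take the total order v_0 < v_1 < v_2 < v_3 < v_4 < v_5 < v_6 on the vertex set. Then K (dimension 1) consists of the simplices:

  0-simplices (7): [v_0], [v_1], [v_2], [v_3], [v_4], [v_5], [v_6]
  1-simplices (9): [v_0,v_3], [v_0,v_4], [v_1,v_3], [v_1,v_6], [v_2,v_3], [v_2,v_5], [v_3,v_4], [v_3,v_5], [v_3,v_6]

so the chain groups are C_0 ≅ Z^7, C_1 ≅ Z^9.

The boundary map ∂_1: C_1 → C_0 maps an edge to its endpoints' difference, ∂[p,q] = q − p.
This gives a 7×9 integer matrix of rank 6; reducing to Smith normal form yields diagonal entries (1,1,1,1,1,1).

Computing H_k = (kernel of ∂_k) / (image of ∂_{k+1}):

  H_0: rank C_0 − rank ∂_1 = 7 − 6 = 1, and the invariant factors of ∂_1 are all 1, so H_0 ≅ Z.
  H_1: rank ker ∂_1 − rank ∂_2 = (9 − 6) − 0 = 3, and there is no ∂_2, so H_1 ≅ Z^3.

Hence the Betti numbers are b_0 = 1, b_1 = 3.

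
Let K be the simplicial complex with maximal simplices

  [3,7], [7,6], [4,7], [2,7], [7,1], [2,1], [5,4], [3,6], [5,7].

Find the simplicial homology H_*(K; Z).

H_0 ≅ Z,  H_1 ≅ Z^3.

Order the vertices as 1 < 2 < 3 < 4 < 5 < 6 < 7. Listing each simplex with vertices in this order, K has dimension 1 with simplices:

  0-simplices (7): [1], [2], [3], [4], [5], [6], [7]
  1-simplices (9): [1,2], [1,7], [2,7], [3,6], [3,7], [4,5], [4,7], [5,7], [6,7]

Hence C_0 ≅ Z^7, C_1 ≅ Z^9.

Boundary ∂_1: C_1 → C_0 is given by ∂[p,q] = [q] − [p]. For instance
  ∂[1,7] = [7] − [1].
As a 7×9 matrix over Z this has rank 6, with invariant factors (1,1,1,1,1,1).

Now H_k = ker ∂_k / im ∂_{k+1}, so:

  H_0: rank C_0 − rank ∂_1 = 7 − 6 = 1, and the invariant factors of ∂_1 are all 1, so H_0 = Z.
  H_1: rank ker ∂_1 − rank ∂_2 = (9 − 6) − 0 = 3, and there is no ∂_2, so H_1 = Z^3.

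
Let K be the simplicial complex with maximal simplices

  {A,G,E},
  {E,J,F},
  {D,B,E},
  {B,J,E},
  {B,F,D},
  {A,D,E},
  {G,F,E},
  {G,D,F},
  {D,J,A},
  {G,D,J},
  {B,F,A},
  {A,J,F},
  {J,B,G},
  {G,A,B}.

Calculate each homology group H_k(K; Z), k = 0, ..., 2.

We work with the vertex ordering A < B < D < E < F < G < J. The simplices of K, each written with vertices in increasing order, are:

  0-simplices (7): A, B, D, E, F, G, J
  1-simplices (21): AB, AD, AE, AF, AG, AJ, BD, BE, BF, BG, BJ, DE, DF, DG, DJ, EF, EG, EJ, FG, FJ, GJ
  2-simplices (14): ABF, ABG, ADE, ADJ, AEG, AFJ, BDE, BDF, BEJ, BGJ, DFG, DGJ, EFG, EFJ

giving chain groups C_0 ≅ Z^7, C_1 ≅ Z^21, C_2 ≅ Z^14.

∂_1: C_1 → C_0 maps an edge to its endpoints' difference, ∂[p,q] = q − p. For instance
  ∂DJ = J − D.
As a 7×21 matrix over Z this has rank 6, with invariant factors (1,1,1,1,1,1).

∂_2: C_2 → C_1 acts by ∂[p,q,r] = [q,r] − [p,r] + [p,q]. For instance
  ∂EFJ = FJ − EJ + EF,
  ∂BDE = DE − BE + BD.
The 21×14 boundary matrix has rank 13 and Smith normal form diag(1,1,1,1,1,1,1,1,1,1,1,1,1).

From H_k ≅ ker(∂_k) / im(∂_{k+1}) we obtain:

  H_0: rank C_0 − rank ∂_1 = 7 − 6 = 1, and the invariant factors of ∂_1 are all 1, so H_0 = Z.
  H_1: rank ker ∂_1 − rank ∂_2 = (21 − 6) − 13 = 2, and the invariant factors of ∂_2 are all 1, so H_1 = Z^2.
  H_2: rank ker ∂_2 − rank ∂_3 = (14 − 13) − 0 = 1, and there is no ∂_3, so H_2 = Z.

H_0 = Z,  H_1 = Z^2,  H_2 = Z.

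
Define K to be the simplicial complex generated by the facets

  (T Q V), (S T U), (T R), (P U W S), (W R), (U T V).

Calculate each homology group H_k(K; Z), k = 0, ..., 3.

Take the total order P < Q < R < S < T < U < V < W on the vertex set. Then K (dimension 3) consists of the simplices:

  0-simplices (8): P, Q, R, S, T, U, V, W
  1-simplices (14): PS, PU, PW, QT, QV, RT, RW, ST, SU, SW, TU, TV, UV, UW
  2-simplices (7): PSU, PSW, PUW, QTV, STU, SUW, TUV
  3-simplices (1): PSUW

so the chain groups are C_0 ≅ Z^8, C_1 ≅ Z^14, C_2 ≅ Z^7, C_3 ≅ Z^1.

The boundary map ∂_1: C_1 → C_0 maps an edge to its endpoints' difference, ∂[p,q] = q − p. For instance
  ∂PW = W − P.
The 8×14 boundary matrix has rank 7 and Smith normal form diag(1,1,1,1,1,1,1).

The boundary map ∂_2: C_2 → C_1 maps a triangle to the signed sum of its edges. For instance
  ∂SUW = UW − SW + SU,
  ∂QTV = TV − QV + QT.
The resulting 14×7 matrix has rank 6, and its Smith normal form has invariant factors (1,1,1,1,1,1).

The boundary map ∂_3: C_3 → C_2 sends each 3-simplex σ to the alternating sum Σ_i (−1)^i (σ with its i-th vertex removed). For instance
  ∂PSUW = SUW − PUW + PSW − PSU.
The 7×1 boundary matrix has rank 1 and Smith normal form diag(1).

Computing H_k = (kernel of ∂_k) / (image of ∂_{k+1}):

  H_0: rank C_0 − rank ∂_1 = 8 − 7 = 1, and the invariant factors of ∂_1 are all 1, so H_0 ≅ Z.
  H_1: rank ker ∂_1 − rank ∂_2 = (14 − 7) − 6 = 1, and the invariant factors of ∂_2 are all 1, so H_1 ≅ Z.
  H_2: rank ker ∂_2 − rank ∂_3 = (7 − 6) − 1 = 0, and the invariant factors of ∂_3 are all 1, so H_2 ≅ 0.
  H_3: rank ker ∂_3 − rank ∂_4 = (1 − 1) − 0 = 0, and there is no ∂_4, so H_3 ≅ 0.

As a check, the Euler characteristic is 8 − 14 + 7 − 1 = 0, which agrees with 1 − 1 + 0 − 0 = 0.

H_0 ≅ Z,  H_1 ≅ Z,  H_2 = 0,  H_3 = 0.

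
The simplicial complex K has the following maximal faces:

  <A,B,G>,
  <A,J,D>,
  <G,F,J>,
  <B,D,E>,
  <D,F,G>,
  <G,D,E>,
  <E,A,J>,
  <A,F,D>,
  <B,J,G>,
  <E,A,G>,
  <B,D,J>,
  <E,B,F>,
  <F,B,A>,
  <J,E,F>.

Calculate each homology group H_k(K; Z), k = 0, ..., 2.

H_0 ≅ Z,  H_1 ≅ Z^2,  H_2 ≅ Z.

Take the total order A < B < D < E < F < G < J on the vertex set. Then K (dimension 2) consists of the simplices:

  0-simplices (7): A, B, D, E, F, G, J
  1-simplices (21): AB, AD, AE, AF, AG, AJ, BD, BE, BF, BG, BJ, DE, DF, DG, DJ, EF, EG, EJ, FG, FJ, GJ
  2-simplices (14): ABF, ABG, ADF, ADJ, AEG, AEJ, BDE, BDJ, BEF, BGJ, DEG, DFG, EFJ, FGJ

giving chain groups C_0 ≅ Z^7, C_1 ≅ Z^21, C_2 ≅ Z^14.

The boundary map ∂_1: C_1 → C_0 maps an edge to its endpoints' difference, ∂[p,q] = q − p. For instance
  ∂AD = D − A.
This gives a 7×21 integer matrix of rank 6; reducing to Smith normal form yields diagonal entries (1,1,1,1,1,1).

∂_2: C_2 → C_1 maps a triangle to the signed sum of its edges. For instance
  ∂AEJ = EJ − AJ + AE,
  ∂ADF = DF − AF + AD.
This gives a 21×14 integer matrix of rank 13; reducing to Smith normal form yields diagonal entries (1,1,1,1,1,1,1,1,1,1,1,1,1).

Reading off H_k = ker ∂_k / im ∂_{k+1}:

  H_0: rank C_0 − rank ∂_1 = 7 − 6 = 1, and the invariant factors of ∂_1 are all 1, so H_0 ≅ Z.
  H_1: rank ker ∂_1 − rank ∂_2 = (21 − 6) − 13 = 2, and the invariant factors of ∂_2 are all 1, so H_1 ≅ Z^2.
  H_2: rank ker ∂_2 − rank ∂_3 = (14 − 13) − 0 = 1, and there is no ∂_3, so H_2 ≅ Z.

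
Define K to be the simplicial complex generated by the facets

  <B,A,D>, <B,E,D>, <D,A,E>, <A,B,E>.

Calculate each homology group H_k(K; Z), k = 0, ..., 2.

Fix the vertex order A < B < D < E and write every simplex with vertices in increasing order. Then dim K = 2 and the simplices of K are:

  0-simplices (4): A, B, D, E
  1-simplices (6): AB, AD, AE, BD, BE, DE
  2-simplices (4): ABD, ABE, ADE, BDE

so the chain groups are C_0 ≅ Z^4, C_1 ≅ Z^6, C_2 ≅ Z^4.

∂_1: C_1 → C_0 sends each edge [p,q] (with p < q) to q − p.
The 4×6 boundary matrix has rank 3 and Smith normal form diag(1,1,1).

Boundary ∂_2: C_2 → C_1 sends each 2-simplex [p,q,r] to [q,r] − [p,r] + [p,q]. For instance
  ∂ABE = BE − AE + AB,
  ∂BDE = DE − BE + BD.
As a 6×4 matrix over Z this has rank 3, with invariant factors (1,1,1).

Computing H_k = (kernel of ∂_k) / (image of ∂_{k+1}):

  H_0: rank C_0 − rank ∂_1 = 4 − 3 = 1, and the invariant factors of ∂_1 are all 1, so H_0 ≅ Z.
  H_1: rank ker ∂_1 − rank ∂_2 = (6 − 3) − 3 = 0, and the invariant factors of ∂_2 are all 1, so H_1 ≅ 0.
  H_2: rank ker ∂_2 − rank ∂_3 = (4 − 3) − 0 = 1, and there is no ∂_3, so H_2 ≅ Z.

As a check, the Euler characteristic is 4 − 6 + 4 = 2, which agrees with 1 − 0 + 1 = 2.

H_0 = Z,  H_1 = 0,  H_2 = Z.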